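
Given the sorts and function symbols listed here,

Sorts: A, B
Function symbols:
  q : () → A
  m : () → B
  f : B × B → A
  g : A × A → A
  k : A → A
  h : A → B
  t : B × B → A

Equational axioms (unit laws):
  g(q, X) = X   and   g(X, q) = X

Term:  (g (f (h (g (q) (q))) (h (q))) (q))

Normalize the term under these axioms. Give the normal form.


1. (g (f (h (g (q) (q))) (h (q))) (q))  →  (f (h (g (q) (q))) (h (q)))
2. (f (h (g (q) (q))) (h (q)))  →  (f (h (q)) (h (q)))

normal form = (f (h (q)) (h (q)))


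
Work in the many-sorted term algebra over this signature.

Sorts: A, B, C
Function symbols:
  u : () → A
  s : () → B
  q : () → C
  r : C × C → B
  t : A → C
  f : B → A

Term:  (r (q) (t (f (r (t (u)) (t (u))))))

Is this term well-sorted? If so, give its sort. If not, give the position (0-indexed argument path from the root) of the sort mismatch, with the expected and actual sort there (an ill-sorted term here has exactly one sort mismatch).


well-sorted; sort = B

  (q) : C
          (u) : A
        (t (u)) : C
          (u) : A
        (t (u)) : C
      (r (t (u)) (t (u))) : B
    (f (r (t (u)) (t (u)))) : A
  (t (f (r (t (u)) (t (u))))) : C
(r (q) (t (f (r (t (u)) (t (u)))))) : B


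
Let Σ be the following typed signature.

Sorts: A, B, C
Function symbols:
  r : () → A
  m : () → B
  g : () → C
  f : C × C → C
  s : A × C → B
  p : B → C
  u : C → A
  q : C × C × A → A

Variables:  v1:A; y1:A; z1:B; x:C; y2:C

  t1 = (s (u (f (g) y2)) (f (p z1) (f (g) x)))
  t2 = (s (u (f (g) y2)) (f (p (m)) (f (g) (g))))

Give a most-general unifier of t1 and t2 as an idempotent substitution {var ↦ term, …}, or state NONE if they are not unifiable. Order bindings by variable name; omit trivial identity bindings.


{x ↦ (g), z1 ↦ (m)}


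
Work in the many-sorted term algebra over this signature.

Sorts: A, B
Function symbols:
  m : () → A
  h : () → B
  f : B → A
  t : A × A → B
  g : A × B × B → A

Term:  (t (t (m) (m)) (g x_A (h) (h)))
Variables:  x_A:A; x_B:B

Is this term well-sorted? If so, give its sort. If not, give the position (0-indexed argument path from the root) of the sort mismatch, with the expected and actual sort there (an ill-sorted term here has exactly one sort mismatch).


ill-sorted at position [0]: expected A, got B

    (m) : A
    (m) : A
  (t (m) (m)) : B
    x_A : A
    (h) : B
    (h) : B
  (g x_A (h) (h)) : A
(t (t (m) (m)) (g x_A (h) (h))) : ✗ arg 0 at [0] has sort B, expected A


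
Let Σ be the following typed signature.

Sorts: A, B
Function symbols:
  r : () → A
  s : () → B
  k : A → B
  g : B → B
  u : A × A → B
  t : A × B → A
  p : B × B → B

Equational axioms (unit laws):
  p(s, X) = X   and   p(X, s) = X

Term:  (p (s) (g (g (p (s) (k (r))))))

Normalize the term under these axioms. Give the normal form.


1. (p (s) (g (g (p (s) (k (r))))))  →  (g (g (p (s) (k (r)))))
2. (g (g (p (s) (k (r)))))  →  (g (g (k (r))))

normal form = (g (g (k (r))))


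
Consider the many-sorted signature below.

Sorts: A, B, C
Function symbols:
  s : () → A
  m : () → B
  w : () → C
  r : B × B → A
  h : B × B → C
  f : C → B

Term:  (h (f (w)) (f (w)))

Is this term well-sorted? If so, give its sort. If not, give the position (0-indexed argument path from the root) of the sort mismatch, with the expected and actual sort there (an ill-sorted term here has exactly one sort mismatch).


well-sorted; sort = C

    (w) : C
  (f (w)) : B
    (w) : C
  (f (w)) : B
(h (f (w)) (f (w))) : C


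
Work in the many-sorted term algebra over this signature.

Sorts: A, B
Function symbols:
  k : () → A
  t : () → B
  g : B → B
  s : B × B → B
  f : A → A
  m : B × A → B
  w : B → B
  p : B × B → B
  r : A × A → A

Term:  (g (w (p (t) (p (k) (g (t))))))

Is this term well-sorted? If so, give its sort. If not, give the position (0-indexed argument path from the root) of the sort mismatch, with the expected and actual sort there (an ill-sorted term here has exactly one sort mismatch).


ill-sorted at position [0, 0, 1, 0]: expected B, got A

      (t) : B
        (k) : A
          (t) : B
        (g (t)) : B
      (p (k) (g (t))) : ✗ arg 0 at [0, 0, 1, 0] has sort A, expected B


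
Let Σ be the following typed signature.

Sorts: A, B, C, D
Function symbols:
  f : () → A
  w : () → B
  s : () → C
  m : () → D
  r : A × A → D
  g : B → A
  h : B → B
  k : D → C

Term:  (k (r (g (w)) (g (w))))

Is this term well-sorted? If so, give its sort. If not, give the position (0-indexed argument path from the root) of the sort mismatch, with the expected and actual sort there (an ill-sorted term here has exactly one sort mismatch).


well-sorted; sort = C

      (w) : B
    (g (w)) : A
      (w) : B
    (g (w)) : A
  (r (g (w)) (g (w))) : D
(k (r (g (w)) (g (w)))) : C


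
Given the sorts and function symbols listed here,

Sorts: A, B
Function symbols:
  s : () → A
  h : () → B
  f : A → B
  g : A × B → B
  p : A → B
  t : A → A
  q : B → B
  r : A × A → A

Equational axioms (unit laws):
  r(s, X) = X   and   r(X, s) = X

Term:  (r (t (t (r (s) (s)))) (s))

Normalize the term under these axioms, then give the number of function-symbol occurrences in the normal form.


size = 3

1. (r (t (t (r (s) (s)))) (s))  →  (t (t (r (s) (s))))
2. (t (t (r (s) (s))))  →  (t (t (s)))
normal form: (t (t (s)))


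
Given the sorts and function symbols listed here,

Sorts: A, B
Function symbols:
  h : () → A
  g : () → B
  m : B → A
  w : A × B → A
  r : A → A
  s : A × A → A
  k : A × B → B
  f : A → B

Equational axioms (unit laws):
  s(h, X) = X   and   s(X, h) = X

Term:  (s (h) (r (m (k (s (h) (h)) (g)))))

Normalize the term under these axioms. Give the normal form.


1. (s (h) (r (m (k (s (h) (h)) (g)))))  →  (r (m (k (s (h) (h)) (g))))
2. (r (m (k (s (h) (h)) (g))))  →  (r (m (k (h) (g))))

normal form = (r (m (k (h) (g))))


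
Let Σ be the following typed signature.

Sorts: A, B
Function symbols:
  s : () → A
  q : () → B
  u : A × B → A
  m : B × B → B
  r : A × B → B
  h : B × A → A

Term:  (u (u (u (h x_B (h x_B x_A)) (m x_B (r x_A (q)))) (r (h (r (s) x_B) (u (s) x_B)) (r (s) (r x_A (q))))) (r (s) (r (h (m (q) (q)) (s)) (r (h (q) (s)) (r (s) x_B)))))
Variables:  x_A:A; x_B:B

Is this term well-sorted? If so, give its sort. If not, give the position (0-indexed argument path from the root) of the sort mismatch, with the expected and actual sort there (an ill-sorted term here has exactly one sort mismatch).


        x_B : B
          x_B : B
          x_A : A
        (h x_B x_A) : A
      (h x_B (h x_B x_A)) : A
        x_B : B
          x_A : A
          (q) : B
        (r x_A (q)) : B
      (m x_B (r x_A (q))) : B
    (u (h x_B (h x_B x_A)) (m x_B (r x_A (q)))) : A
          (s) : A
          x_B : B
        (r (s) x_B) : B
          (s) : A
          x_B : B
        (u (s) x_B) : A
      (h (r (s) x_B) (u (s) x_B)) : A
        (s) : A
          x_A : A
          (q) : B
        (r x_A (q)) : B
      (r (s) (r x_A (q))) : B
    (r (h (r (s) x_B) (u (s) x_B)) (r (s) (r x_A (q)))) : B
  (u (u (h x_B (h x_B x_A)) (m x_B (r x_A (q)))) (r (h (r (s) x_B) (u (s) x_B)) (r (s) (r x_A (q))))) : A
    (s) : A
          (q) : B
          (q) : B
        (m (q) (q)) : B
        (s) : A
      (h (m (q) (q)) (s)) : A
          (q) : B
          (s) : A
        (h (q) (s)) : A
          (s) : A
          x_B : B
        (r (s) x_B) : B
      (r (h (q) (s)) (r (s) x_B)) : B
    (r (h (m (q) (q)) (s)) (r (h (q) (s)) (r (s) x_B))) : B
  (r (s) (r (h (m (q) (q)) (s)) (r (h (q) (s)) (r (s) x_B)))) : B
(u (u (u (h x_B (h x_B x_A)) (m x_B (r x_A (q)))) (r (h (r (s) x_B) (u (s) x_B)) (r (s) (r x_A (q))))) (r (s) (r (h (m (q) (q)) (s)) (r (h (q) (s)) (r (s) x_B))))) : A

well-sorted; sort = A


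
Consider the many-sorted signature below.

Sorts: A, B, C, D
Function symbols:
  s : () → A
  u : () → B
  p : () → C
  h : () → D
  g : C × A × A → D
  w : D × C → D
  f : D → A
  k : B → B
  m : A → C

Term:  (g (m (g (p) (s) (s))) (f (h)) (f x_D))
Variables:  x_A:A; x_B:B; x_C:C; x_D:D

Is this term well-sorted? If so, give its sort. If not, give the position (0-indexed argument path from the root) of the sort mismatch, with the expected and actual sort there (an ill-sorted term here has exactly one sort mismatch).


      (p) : C
      (s) : A
      (s) : A
    (g (p) (s) (s)) : D
  (m (g (p) (s) (s))) : ✗ arg 0 at [0, 0] has sort D, expected A
    (h) : D
  (f (h)) : A
    x_D : D
  (f x_D) : A

ill-sorted at position [0, 0]: expected A, got D


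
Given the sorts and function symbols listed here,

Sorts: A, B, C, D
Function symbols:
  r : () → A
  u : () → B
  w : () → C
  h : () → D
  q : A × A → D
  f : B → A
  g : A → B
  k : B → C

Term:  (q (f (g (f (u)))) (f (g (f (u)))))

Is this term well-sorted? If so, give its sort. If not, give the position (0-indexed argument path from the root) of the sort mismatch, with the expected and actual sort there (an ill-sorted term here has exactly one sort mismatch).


well-sorted; sort = D

        (u) : B
      (f (u)) : A
    (g (f (u))) : B
  (f (g (f (u)))) : A
        (u) : B
      (f (u)) : A
    (g (f (u))) : B
  (f (g (f (u)))) : A
(q (f (g (f (u)))) (f (g (f (u))))) : D


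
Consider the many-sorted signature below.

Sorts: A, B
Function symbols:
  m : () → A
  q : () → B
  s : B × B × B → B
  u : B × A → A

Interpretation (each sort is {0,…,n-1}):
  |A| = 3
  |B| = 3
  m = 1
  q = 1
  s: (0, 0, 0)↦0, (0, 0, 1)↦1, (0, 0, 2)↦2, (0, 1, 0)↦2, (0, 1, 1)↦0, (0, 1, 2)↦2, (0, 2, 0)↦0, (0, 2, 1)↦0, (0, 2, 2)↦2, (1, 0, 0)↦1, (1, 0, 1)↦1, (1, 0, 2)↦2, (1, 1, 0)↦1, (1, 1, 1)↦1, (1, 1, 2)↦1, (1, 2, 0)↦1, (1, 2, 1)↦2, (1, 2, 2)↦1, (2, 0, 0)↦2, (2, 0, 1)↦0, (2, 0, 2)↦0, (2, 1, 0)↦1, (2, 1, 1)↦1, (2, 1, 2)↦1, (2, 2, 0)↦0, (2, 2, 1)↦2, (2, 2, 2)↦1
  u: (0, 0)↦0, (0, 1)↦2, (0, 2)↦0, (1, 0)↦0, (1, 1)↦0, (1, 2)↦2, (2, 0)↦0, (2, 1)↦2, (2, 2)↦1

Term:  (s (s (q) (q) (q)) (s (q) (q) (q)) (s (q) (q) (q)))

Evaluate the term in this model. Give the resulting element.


  q = 1
  q = 1
  q = 1
  (s (q) (q) (q)) = s(1, 1, 1) = 1
  q = 1
  q = 1
  q = 1
  (s (q) (q) (q)) = s(1, 1, 1) = 1
  q = 1
  q = 1
  q = 1
  (s (q) (q) (q)) = s(1, 1, 1) = 1
  (s (s (q) (q) (q)) (s (q) (q) (q)) (s (q) (q) (q))) = s(1, 1, 1) = 1

value = 1


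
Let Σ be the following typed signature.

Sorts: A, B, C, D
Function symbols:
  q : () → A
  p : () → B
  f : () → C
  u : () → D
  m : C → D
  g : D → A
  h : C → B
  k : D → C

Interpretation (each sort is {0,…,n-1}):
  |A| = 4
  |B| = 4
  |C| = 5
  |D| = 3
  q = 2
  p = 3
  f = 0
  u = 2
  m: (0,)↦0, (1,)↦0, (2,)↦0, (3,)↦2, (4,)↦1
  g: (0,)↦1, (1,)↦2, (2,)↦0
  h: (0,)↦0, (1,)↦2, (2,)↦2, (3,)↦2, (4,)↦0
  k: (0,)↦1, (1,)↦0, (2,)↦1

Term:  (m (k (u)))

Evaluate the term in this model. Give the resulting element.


  u = 2
  (k (u)) = k(2,) = 1
  (m (k (u))) = m(1,) = 0

value = 0


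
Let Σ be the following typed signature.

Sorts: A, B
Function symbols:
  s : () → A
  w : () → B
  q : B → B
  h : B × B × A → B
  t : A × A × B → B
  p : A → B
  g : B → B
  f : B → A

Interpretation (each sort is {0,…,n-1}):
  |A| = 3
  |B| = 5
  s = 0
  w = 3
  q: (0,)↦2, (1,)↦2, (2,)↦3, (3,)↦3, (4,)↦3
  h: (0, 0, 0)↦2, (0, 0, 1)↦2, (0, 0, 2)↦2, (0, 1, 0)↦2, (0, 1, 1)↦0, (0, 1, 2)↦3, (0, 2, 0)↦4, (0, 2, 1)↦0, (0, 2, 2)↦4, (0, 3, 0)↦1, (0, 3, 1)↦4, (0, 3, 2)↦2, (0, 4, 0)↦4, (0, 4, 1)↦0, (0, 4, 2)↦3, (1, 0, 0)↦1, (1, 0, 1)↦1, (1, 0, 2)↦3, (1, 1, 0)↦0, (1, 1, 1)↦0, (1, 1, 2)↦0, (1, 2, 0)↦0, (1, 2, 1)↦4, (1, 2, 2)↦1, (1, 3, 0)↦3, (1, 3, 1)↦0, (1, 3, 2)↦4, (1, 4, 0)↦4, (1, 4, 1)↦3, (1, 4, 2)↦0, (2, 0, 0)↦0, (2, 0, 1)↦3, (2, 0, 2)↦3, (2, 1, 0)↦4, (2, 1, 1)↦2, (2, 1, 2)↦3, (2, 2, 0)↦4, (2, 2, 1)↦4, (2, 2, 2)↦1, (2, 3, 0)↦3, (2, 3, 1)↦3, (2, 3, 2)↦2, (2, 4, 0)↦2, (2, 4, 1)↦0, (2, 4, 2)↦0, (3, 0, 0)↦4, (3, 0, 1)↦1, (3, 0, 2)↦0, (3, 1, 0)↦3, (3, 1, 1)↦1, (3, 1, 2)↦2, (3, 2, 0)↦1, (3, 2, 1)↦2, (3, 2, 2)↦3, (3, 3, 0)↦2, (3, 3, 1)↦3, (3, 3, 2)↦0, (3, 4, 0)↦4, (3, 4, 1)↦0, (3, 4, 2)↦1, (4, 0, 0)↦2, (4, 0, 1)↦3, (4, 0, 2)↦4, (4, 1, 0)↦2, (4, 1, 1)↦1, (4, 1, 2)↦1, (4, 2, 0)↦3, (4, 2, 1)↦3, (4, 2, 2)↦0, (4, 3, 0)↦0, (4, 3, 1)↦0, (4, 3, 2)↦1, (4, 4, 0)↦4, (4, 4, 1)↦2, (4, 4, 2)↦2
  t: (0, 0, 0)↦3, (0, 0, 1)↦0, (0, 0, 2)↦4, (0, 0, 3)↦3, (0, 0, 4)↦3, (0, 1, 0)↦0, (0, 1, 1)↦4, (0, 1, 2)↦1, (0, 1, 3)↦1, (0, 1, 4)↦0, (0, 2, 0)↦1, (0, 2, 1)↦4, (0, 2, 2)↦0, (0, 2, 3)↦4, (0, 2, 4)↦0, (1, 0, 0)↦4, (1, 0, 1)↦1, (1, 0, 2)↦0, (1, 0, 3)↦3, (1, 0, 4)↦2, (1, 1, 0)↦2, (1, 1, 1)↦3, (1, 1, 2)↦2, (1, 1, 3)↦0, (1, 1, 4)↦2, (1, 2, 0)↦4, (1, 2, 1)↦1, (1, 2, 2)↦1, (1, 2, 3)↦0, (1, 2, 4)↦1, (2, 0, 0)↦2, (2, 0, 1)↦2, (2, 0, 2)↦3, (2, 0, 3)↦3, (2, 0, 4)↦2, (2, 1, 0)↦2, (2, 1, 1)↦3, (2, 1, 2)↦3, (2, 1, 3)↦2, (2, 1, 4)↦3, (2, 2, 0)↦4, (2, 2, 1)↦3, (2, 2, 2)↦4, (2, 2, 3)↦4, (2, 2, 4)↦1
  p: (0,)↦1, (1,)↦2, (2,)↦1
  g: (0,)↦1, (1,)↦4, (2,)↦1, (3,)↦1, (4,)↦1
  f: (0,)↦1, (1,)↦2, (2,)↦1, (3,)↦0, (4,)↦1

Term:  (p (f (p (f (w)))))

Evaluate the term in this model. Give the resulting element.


  w = 3
  (f (w)) = f(3,) = 0
  (p (f (w))) = p(0,) = 1
  (f (p (f (w)))) = f(1,) = 2
  (p (f (p (f (w))))) = p(2,) = 1

value = 1


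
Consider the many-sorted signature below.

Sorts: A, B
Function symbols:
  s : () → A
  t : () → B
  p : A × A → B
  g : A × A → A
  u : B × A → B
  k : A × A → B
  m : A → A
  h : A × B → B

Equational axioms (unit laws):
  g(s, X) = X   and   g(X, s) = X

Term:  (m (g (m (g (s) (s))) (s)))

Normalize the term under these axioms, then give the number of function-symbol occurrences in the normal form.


1. (m (g (m (g (s) (s))) (s)))  →  (m (m (g (s) (s))))
2. (m (m (g (s) (s))))  →  (m (m (s)))
normal form: (m (m (s)))

size = 3


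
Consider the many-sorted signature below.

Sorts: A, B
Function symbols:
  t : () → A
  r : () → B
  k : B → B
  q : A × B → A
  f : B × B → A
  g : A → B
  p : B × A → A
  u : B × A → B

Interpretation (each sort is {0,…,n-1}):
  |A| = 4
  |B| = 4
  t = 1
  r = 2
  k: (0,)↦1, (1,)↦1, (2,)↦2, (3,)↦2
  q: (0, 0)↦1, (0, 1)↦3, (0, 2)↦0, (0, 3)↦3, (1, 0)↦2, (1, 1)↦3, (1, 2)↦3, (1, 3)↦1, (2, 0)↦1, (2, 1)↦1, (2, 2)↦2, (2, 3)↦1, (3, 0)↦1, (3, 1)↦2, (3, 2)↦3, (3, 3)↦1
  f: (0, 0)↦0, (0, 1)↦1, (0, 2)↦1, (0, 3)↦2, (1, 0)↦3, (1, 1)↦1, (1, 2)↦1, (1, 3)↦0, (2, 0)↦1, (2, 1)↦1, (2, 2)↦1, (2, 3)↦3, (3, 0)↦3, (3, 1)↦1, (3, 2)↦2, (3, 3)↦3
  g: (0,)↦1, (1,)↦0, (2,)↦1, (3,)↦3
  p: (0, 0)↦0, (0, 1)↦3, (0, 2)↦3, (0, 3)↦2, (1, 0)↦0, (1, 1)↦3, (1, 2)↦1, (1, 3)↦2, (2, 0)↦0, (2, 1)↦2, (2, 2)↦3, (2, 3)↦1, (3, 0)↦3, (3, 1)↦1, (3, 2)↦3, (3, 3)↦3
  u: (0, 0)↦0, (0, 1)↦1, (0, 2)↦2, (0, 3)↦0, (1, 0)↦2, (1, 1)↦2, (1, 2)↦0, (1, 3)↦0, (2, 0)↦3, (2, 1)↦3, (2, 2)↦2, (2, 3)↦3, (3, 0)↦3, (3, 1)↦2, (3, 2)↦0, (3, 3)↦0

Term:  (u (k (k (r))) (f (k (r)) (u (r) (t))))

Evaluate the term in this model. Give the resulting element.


value = 3

  r = 2
  (k (r)) = k(2,) = 2
  (k (k (r))) = k(2,) = 2
  r = 2
  (k (r)) = k(2,) = 2
  r = 2
  t = 1
  (u (r) (t)) = u(2, 1) = 3
  (f (k (r)) (u (r) (t))) = f(2, 3) = 3
  (u (k (k (r))) (f (k (r)) (u (r) (t)))) = u(2, 3) = 3


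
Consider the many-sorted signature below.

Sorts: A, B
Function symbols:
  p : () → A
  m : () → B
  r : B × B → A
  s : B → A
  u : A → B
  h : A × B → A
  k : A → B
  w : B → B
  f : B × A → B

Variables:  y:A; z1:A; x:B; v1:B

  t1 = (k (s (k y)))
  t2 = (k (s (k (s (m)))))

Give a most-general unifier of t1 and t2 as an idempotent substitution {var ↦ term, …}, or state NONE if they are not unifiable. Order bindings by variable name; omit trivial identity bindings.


{y ↦ (s (m))}


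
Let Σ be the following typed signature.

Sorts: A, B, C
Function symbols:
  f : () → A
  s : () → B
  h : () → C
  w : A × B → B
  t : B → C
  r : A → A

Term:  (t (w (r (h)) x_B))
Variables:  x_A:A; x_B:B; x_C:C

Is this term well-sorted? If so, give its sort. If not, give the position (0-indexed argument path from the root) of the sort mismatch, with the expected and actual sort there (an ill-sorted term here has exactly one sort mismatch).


ill-sorted at position [0, 0, 0]: expected A, got C

      (h) : C
    (r (h)) : ✗ arg 0 at [0, 0, 0] has sort C, expected A
    x_B : B


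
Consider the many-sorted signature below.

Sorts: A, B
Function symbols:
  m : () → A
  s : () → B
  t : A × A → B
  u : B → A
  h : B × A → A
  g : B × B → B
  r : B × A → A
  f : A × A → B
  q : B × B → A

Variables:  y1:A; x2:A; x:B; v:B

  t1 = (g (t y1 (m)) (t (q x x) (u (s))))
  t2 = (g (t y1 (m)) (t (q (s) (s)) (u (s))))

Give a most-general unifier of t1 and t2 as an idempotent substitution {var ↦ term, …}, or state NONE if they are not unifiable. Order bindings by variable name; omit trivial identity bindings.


{x ↦ (s)}


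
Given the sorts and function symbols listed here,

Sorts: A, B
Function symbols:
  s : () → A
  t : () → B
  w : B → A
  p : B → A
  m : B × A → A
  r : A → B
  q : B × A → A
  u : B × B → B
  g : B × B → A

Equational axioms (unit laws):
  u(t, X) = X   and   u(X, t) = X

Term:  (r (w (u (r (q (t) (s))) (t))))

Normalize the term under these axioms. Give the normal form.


1. (r (w (u (r (q (t) (s))) (t))))  →  (r (w (r (q (t) (s)))))

normal form = (r (w (r (q (t) (s)))))


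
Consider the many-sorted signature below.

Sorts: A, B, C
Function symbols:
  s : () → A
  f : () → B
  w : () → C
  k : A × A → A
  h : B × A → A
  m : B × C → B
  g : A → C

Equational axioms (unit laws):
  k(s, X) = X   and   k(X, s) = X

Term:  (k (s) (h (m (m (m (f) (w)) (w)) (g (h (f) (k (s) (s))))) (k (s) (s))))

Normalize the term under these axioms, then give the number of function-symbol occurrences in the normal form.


size = 12

1. (k (s) (h (m (m (m (f) (w)) (w)) (g (h (f) (k (s) (s))))) (k (s) (s))))  →  (h (m (m (m (f) (w)) (w)) (g (h (f) (k (s) (s))))) (k (s) (s)))
2. (h (m (m (m (f) (w)) (w)) (g (h (f) (k (s) (s))))) (k (s) (s)))  →  (h (m (m (m (f) (w)) (w)) (g (h (f) (s)))) (k (s) (s)))
3. (h (m (m (m (f) (w)) (w)) (g (h (f) (s)))) (k (s) (s)))  →  (h (m (m (m (f) (w)) (w)) (g (h (f) (s)))) (s))
normal form: (h (m (m (m (f) (w)) (w)) (g (h (f) (s)))) (s))


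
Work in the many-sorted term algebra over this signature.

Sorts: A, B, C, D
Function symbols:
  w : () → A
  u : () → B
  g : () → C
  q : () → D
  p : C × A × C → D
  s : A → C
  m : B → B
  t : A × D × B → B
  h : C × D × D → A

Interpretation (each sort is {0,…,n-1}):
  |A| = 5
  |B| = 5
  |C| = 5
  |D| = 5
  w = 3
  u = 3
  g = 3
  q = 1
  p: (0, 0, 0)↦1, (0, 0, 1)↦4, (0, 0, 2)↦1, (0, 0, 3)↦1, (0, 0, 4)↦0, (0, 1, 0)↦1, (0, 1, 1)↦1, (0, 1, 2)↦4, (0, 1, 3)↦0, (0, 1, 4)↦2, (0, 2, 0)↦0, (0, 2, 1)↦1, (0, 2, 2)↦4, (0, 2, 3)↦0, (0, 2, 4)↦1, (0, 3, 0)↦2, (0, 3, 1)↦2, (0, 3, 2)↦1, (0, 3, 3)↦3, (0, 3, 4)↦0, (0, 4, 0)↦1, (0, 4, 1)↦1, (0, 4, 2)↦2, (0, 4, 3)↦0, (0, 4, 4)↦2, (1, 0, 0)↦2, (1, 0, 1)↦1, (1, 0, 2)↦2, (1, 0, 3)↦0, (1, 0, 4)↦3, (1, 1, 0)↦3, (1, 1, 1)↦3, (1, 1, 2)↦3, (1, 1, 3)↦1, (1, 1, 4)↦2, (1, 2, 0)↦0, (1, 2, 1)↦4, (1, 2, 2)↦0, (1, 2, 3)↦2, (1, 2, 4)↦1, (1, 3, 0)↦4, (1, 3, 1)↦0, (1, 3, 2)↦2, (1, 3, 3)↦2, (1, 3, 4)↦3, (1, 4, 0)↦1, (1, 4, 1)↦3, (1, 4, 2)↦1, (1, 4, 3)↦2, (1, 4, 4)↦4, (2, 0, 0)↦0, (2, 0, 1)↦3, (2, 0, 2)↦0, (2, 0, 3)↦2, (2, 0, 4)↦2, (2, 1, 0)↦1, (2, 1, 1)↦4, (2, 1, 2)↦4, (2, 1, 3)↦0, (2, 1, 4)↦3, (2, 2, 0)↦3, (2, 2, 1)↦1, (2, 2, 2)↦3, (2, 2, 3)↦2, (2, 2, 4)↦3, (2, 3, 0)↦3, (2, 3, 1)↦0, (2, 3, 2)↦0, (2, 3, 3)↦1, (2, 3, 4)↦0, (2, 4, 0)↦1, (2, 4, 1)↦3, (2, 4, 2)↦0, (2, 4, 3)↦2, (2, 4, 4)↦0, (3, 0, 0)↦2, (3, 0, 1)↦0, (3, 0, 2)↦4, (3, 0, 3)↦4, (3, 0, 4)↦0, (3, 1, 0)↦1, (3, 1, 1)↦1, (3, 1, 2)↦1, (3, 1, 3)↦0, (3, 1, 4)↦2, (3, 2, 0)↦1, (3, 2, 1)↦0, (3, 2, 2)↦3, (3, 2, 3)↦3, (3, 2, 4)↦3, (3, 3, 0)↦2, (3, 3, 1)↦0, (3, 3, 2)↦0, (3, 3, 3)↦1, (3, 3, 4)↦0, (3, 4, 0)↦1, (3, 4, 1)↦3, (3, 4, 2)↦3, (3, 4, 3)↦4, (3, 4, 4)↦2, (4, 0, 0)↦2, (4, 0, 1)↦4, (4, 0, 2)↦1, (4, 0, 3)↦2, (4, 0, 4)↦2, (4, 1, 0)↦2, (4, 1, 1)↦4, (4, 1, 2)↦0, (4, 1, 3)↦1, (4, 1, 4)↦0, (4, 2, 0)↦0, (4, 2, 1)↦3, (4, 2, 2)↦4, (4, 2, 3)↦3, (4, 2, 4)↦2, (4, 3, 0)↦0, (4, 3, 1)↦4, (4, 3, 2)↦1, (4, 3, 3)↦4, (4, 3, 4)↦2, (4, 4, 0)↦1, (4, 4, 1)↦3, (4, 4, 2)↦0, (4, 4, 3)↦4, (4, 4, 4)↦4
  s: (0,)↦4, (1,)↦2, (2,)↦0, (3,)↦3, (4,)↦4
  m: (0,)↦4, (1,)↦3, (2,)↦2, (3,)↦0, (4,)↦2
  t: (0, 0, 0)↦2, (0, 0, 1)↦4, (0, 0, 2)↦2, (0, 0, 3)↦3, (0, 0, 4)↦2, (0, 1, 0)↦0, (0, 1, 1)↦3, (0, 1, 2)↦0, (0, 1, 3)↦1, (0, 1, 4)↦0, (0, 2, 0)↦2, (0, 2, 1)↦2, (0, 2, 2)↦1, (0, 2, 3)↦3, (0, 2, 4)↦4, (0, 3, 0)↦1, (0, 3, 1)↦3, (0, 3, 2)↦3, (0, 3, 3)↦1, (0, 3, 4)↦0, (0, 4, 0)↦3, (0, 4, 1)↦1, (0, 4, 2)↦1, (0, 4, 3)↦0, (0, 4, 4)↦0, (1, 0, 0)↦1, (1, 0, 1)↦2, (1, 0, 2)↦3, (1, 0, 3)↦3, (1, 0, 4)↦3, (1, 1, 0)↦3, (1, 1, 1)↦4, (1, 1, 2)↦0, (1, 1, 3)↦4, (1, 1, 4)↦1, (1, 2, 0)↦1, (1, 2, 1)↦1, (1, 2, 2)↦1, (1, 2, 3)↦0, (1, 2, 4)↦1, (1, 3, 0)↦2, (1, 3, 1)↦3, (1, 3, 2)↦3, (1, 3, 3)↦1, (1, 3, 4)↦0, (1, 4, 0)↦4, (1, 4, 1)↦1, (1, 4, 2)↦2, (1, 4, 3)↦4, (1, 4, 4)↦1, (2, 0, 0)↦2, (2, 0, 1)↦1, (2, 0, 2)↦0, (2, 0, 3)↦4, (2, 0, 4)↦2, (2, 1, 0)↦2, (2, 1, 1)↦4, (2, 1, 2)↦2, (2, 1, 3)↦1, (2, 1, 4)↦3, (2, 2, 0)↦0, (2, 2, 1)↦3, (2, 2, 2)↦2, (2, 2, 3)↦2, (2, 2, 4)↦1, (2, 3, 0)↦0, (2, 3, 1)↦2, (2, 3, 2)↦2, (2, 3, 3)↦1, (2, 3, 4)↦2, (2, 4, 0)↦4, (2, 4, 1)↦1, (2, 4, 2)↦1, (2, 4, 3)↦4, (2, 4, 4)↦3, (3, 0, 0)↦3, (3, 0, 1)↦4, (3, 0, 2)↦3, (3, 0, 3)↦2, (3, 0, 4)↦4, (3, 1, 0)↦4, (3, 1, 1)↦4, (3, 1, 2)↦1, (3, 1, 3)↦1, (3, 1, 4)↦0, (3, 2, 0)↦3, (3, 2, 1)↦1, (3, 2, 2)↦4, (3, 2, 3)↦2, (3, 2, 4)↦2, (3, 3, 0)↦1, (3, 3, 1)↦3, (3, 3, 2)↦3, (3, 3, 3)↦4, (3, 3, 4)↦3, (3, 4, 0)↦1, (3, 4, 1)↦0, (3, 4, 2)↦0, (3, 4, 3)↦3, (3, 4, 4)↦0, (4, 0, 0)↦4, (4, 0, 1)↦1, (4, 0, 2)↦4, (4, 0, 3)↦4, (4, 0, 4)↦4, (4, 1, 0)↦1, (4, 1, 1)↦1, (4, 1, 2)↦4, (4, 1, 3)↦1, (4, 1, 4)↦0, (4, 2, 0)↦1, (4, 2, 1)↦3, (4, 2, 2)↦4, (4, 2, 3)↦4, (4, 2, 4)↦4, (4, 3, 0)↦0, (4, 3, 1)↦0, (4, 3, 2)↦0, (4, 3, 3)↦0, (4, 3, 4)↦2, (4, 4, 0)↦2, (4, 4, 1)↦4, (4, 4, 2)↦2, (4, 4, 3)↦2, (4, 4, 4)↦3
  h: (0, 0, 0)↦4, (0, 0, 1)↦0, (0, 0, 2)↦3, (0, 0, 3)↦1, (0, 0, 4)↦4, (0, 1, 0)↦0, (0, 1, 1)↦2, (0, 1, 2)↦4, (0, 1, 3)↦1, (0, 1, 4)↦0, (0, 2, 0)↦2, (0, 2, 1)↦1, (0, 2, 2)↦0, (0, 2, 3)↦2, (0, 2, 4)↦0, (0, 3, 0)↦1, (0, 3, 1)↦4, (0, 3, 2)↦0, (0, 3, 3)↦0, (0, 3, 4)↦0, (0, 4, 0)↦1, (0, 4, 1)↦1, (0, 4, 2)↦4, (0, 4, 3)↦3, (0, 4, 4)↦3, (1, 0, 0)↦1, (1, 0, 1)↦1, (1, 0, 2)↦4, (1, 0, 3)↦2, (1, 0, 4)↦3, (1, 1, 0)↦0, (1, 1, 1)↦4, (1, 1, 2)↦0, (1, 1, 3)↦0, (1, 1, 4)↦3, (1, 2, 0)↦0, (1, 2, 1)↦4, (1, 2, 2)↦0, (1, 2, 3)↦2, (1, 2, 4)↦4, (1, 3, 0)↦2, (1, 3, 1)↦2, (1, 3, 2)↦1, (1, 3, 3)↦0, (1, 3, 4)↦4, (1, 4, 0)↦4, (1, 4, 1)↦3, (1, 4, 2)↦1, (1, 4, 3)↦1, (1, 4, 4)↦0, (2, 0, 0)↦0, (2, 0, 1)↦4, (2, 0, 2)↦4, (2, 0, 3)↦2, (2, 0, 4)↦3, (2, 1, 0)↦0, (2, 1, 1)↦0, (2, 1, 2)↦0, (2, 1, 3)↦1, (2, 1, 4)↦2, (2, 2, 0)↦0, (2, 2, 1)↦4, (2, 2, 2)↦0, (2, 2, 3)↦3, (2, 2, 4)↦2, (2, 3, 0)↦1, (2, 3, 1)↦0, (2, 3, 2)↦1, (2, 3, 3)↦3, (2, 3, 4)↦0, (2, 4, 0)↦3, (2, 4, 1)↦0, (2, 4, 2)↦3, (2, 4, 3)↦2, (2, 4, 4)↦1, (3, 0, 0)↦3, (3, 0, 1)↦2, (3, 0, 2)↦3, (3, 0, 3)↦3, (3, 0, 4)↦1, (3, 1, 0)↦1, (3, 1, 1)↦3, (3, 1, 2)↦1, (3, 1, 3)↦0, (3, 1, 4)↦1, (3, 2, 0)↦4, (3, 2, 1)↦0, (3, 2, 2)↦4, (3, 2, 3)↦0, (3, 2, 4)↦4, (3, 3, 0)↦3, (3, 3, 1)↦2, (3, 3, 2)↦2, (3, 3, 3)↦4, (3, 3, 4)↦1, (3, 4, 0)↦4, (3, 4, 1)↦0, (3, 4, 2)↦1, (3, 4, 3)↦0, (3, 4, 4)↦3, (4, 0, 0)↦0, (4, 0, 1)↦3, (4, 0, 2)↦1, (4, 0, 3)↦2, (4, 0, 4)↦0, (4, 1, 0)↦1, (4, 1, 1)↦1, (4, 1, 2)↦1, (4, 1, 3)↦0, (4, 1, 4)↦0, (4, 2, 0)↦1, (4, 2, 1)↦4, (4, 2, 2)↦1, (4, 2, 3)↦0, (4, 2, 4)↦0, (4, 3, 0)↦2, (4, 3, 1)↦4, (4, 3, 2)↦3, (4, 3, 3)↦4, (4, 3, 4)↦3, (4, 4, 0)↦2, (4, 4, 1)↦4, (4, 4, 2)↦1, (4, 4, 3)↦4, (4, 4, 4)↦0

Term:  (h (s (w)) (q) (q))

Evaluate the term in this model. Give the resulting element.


  w = 3
  (s (w)) = s(3,) = 3
  q = 1
  q = 1
  (h (s (w)) (q) (q)) = h(3, 1, 1) = 3

value = 3


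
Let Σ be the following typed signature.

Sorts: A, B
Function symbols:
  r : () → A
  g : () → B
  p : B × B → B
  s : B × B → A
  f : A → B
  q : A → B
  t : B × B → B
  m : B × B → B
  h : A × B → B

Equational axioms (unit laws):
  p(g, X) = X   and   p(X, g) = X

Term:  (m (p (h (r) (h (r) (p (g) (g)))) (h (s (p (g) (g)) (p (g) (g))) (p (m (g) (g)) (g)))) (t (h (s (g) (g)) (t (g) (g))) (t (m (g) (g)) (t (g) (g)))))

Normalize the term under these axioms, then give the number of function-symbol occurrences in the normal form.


size = 29

1. (m (p (h (r) (h (r) (p (g) (g)))) (h (s (p (g) (g)) (p (g) (g))) (p (m (g) (g)) (g)))) (t (h (s (g) (g)) (t (g) (g))) (t (m (g) (g)) (t (g) (g)))))  →  (m (p (h (r) (h (r) (g))) (h (s (p (g) (g)) (p (g) (g))) (p (m (g) (g)) (g)))) (t (h (s (g) (g)) (t (g) (g))) (t (m (g) (g)) (t (g) (g)))))
2. (m (p (h (r) (h (r) (g))) (h (s (p (g) (g)) (p (g) (g))) (p (m (g) (g)) (g)))) (t (h (s (g) (g)) (t (g) (g))) (t (m (g) (g)) (t (g) (g)))))  →  (m (p (h (r) (h (r) (g))) (h (s (g) (p (g) (g))) (p (m (g) (g)) (g)))) (t (h (s (g) (g)) (t (g) (g))) (t (m (g) (g)) (t (g) (g)))))
3. (m (p (h (r) (h (r) (g))) (h (s (g) (p (g) (g))) (p (m (g) (g)) (g)))) (t (h (s (g) (g)) (t (g) (g))) (t (m (g) (g)) (t (g) (g)))))  →  (m (p (h (r) (h (r) (g))) (h (s (g) (g)) (p (m (g) (g)) (g)))) (t (h (s (g) (g)) (t (g) (g))) (t (m (g) (g)) (t (g) (g)))))
4. (m (p (h (r) (h (r) (g))) (h (s (g) (g)) (p (m (g) (g)) (g)))) (t (h (s (g) (g)) (t (g) (g))) (t (m (g) (g)) (t (g) (g)))))  →  (m (p (h (r) (h (r) (g))) (h (s (g) (g)) (m (g) (g)))) (t (h (s (g) (g)) (t (g) (g))) (t (m (g) (g)) (t (g) (g)))))
normal form: (m (p (h (r) (h (r) (g))) (h (s (g) (g)) (m (g) (g)))) (t (h (s (g) (g)) (t (g) (g))) (t (m (g) (g)) (t (g) (g)))))


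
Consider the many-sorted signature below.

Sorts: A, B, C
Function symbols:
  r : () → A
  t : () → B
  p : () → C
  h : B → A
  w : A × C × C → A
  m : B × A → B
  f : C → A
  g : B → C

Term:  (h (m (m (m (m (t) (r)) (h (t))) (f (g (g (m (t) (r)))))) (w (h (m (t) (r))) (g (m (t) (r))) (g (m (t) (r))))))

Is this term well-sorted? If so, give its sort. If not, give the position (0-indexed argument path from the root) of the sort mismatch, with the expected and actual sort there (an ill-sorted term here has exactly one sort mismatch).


          (t) : B
          (r) : A
        (m (t) (r)) : B
          (t) : B
        (h (t)) : A
      (m (m (t) (r)) (h (t))) : B
              (t) : B
              (r) : A
            (m (t) (r)) : B
          (g (m (t) (r))) : C
        (g (g (m (t) (r)))) : ✗ arg 0 at [0, 0, 1, 0, 0] has sort C, expected B
          (t) : B
          (r) : A
        (m (t) (r)) : B
      (h (m (t) (r))) : A
          (t) : B
          (r) : A
        (m (t) (r)) : B
      (g (m (t) (r))) : C
          (t) : B
          (r) : A
        (m (t) (r)) : B
      (g (m (t) (r))) : C
    (w (h (m (t) (r))) (g (m (t) (r))) (g (m (t) (r)))) : A

ill-sorted at position [0, 0, 1, 0, 0]: expected B, got C


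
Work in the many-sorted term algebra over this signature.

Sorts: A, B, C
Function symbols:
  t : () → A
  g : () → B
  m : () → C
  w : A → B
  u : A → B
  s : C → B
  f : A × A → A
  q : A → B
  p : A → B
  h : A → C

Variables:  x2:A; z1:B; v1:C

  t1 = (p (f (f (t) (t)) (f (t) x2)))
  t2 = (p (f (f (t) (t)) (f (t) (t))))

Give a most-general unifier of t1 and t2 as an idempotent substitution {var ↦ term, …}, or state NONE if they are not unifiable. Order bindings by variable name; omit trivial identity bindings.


{x2 ↦ (t)}


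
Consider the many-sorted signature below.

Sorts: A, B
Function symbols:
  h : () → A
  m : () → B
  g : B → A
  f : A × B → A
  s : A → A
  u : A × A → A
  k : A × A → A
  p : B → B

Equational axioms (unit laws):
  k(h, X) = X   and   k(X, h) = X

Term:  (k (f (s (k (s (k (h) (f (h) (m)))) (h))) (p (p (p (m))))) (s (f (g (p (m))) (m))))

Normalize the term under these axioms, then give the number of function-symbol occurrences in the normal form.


1. (k (f (s (k (s (k (h) (f (h) (m)))) (h))) (p (p (p (m))))) (s (f (g (p (m))) (m))))  →  (k (f (s (s (k (h) (f (h) (m))))) (p (p (p (m))))) (s (f (g (p (m))) (m))))
2. (k (f (s (s (k (h) (f (h) (m))))) (p (p (p (m))))) (s (f (g (p (m))) (m))))  →  (k (f (s (s (f (h) (m)))) (p (p (p (m))))) (s (f (g (p (m))) (m))))
normal form: (k (f (s (s (f (h) (m)))) (p (p (p (m))))) (s (f (g (p (m))) (m))))

size = 17


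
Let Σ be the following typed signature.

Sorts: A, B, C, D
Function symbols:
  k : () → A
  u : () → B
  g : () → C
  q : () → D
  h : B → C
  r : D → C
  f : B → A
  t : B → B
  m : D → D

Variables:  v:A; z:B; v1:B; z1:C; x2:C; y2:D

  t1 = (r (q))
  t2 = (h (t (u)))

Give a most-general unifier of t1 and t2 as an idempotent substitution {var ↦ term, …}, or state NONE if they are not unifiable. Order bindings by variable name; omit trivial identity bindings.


head clash or occurs-check failure — not unifiable

NONE (not unifiable)


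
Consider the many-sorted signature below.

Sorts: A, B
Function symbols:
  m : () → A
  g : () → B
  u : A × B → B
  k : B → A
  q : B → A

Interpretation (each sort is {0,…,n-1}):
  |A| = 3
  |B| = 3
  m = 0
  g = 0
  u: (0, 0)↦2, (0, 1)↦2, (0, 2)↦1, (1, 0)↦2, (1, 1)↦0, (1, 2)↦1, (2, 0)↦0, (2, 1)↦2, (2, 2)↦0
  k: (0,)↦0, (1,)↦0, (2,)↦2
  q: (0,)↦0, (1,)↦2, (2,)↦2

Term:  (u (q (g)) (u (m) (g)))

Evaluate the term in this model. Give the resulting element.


value = 1

  g = 0
  (q (g)) = q(0,) = 0
  m = 0
  g = 0
  (u (m) (g)) = u(0, 0) = 2
  (u (q (g)) (u (m) (g))) = u(0, 2) = 1


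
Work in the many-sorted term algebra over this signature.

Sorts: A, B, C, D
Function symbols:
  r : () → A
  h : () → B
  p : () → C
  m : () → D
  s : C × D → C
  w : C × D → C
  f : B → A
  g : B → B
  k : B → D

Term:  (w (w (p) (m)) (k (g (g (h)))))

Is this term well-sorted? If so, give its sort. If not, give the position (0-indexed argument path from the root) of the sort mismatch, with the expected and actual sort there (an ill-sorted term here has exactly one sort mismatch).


well-sorted; sort = C

    (p) : C
    (m) : D
  (w (p) (m)) : C
        (h) : B
      (g (h)) : B
    (g (g (h))) : B
  (k (g (g (h)))) : D
(w (w (p) (m)) (k (g (g (h))))) : C


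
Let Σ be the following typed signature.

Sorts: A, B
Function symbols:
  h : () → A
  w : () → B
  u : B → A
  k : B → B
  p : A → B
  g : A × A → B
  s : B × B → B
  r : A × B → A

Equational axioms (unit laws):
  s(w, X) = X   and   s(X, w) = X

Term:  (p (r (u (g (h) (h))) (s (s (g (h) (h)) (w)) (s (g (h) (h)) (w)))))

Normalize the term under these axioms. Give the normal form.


1. (p (r (u (g (h) (h))) (s (s (g (h) (h)) (w)) (s (g (h) (h)) (w)))))  →  (p (r (u (g (h) (h))) (s (g (h) (h)) (s (g (h) (h)) (w)))))
2. (p (r (u (g (h) (h))) (s (g (h) (h)) (s (g (h) (h)) (w)))))  →  (p (r (u (g (h) (h))) (s (g (h) (h)) (g (h) (h)))))

normal form = (p (r (u (g (h) (h))) (s (g (h) (h)) (g (h) (h)))))


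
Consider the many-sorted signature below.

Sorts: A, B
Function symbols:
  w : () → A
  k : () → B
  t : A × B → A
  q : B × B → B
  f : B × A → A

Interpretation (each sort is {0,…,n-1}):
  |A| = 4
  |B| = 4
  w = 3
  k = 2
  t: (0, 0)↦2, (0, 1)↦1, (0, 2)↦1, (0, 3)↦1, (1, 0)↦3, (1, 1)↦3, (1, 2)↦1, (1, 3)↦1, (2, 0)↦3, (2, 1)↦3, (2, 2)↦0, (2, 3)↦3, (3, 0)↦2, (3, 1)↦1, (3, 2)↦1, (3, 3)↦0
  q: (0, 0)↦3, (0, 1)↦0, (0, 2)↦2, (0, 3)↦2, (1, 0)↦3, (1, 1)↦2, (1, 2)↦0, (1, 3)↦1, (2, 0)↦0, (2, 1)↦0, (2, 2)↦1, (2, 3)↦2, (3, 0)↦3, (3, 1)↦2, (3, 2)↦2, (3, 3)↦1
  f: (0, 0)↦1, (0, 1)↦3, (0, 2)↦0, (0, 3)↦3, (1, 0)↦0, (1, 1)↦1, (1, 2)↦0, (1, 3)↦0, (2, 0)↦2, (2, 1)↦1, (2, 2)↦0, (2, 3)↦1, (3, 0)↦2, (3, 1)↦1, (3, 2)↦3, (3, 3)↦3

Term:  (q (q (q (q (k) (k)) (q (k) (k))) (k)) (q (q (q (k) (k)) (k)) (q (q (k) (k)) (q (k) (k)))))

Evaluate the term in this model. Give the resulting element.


value = 0

  k = 2
  k = 2
  (q (k) (k)) = q(2, 2) = 1
  k = 2
  k = 2
  (q (k) (k)) = q(2, 2) = 1
  (q (q (k) (k)) (q (k) (k))) = q(1, 1) = 2
  k = 2
  (q (q (q (k) (k)) (q (k) (k))) (k)) = q(2, 2) = 1
  k = 2
  k = 2
  (q (k) (k)) = q(2, 2) = 1
  k = 2
  (q (q (k) (k)) (k)) = q(1, 2) = 0
  k = 2
  k = 2
  (q (k) (k)) = q(2, 2) = 1
  k = 2
  k = 2
  (q (k) (k)) = q(2, 2) = 1
  (q (q (k) (k)) (q (k) (k))) = q(1, 1) = 2
  (q (q (q (k) (k)) (k)) (q (q (k) (k)) (q (k) (k)))) = q(0, 2) = 2
  (q (q (q (q (k) (k)) (q (k) (k))) (k)) (q (q (q (k) (k)) (k)) (q (q (k) (k)) (q (k) (k))))) = q(1, 2) = 0


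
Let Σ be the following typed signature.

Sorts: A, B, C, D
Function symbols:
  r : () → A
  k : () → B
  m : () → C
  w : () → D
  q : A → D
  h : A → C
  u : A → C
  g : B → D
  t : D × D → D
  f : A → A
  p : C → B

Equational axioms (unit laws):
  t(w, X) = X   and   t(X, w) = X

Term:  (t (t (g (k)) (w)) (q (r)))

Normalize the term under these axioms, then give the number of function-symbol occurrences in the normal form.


1. (t (t (g (k)) (w)) (q (r)))  →  (t (g (k)) (q (r)))
normal form: (t (g (k)) (q (r)))

size = 5


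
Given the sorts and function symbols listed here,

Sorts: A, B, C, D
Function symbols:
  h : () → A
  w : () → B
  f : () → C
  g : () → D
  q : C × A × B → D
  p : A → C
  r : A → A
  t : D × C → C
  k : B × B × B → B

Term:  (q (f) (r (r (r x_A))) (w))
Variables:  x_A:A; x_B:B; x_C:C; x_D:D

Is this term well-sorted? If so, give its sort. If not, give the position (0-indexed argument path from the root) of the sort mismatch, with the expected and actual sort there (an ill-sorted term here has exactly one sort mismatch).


  (f) : C
        x_A : A
      (r x_A) : A
    (r (r x_A)) : A
  (r (r (r x_A))) : A
  (w) : B
(q (f) (r (r (r x_A))) (w)) : D

well-sorted; sort = D


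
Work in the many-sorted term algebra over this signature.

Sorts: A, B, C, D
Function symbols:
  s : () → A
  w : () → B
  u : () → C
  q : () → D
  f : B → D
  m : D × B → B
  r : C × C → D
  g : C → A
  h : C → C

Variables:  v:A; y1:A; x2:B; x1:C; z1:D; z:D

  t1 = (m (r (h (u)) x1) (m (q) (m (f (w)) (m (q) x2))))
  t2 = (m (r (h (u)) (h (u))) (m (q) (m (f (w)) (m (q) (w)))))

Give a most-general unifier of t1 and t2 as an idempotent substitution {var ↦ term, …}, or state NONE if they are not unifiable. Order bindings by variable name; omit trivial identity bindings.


{x1 ↦ (h (u)), x2 ↦ (w)}


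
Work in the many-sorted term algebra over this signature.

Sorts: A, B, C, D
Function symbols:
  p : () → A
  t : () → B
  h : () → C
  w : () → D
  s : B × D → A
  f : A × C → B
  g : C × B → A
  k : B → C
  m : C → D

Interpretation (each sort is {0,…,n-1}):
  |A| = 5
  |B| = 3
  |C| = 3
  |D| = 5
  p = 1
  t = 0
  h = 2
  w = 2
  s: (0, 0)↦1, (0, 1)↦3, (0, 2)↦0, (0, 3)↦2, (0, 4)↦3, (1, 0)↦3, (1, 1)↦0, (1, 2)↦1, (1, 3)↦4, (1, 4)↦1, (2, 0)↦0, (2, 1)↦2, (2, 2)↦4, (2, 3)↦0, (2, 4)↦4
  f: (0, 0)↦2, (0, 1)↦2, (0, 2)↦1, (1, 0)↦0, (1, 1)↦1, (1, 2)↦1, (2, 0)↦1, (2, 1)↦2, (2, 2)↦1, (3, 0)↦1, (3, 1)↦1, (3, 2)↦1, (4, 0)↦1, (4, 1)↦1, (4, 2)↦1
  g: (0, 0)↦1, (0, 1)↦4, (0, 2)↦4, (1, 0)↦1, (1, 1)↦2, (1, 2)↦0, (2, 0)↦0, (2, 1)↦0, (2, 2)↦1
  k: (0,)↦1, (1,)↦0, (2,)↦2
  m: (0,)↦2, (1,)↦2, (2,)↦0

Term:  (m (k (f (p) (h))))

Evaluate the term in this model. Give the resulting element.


value = 2

  p = 1
  h = 2
  (f (p) (h)) = f(1, 2) = 1
  (k (f (p) (h))) = k(1,) = 0
  (m (k (f (p) (h)))) = m(0,) = 2


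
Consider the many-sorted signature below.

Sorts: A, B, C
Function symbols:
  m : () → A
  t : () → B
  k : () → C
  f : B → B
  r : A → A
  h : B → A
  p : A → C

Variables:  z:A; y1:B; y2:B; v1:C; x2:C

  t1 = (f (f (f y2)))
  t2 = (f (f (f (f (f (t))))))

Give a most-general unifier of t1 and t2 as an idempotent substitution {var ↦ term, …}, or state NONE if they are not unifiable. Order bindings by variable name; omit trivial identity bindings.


{y2 ↦ (f (f (t)))}


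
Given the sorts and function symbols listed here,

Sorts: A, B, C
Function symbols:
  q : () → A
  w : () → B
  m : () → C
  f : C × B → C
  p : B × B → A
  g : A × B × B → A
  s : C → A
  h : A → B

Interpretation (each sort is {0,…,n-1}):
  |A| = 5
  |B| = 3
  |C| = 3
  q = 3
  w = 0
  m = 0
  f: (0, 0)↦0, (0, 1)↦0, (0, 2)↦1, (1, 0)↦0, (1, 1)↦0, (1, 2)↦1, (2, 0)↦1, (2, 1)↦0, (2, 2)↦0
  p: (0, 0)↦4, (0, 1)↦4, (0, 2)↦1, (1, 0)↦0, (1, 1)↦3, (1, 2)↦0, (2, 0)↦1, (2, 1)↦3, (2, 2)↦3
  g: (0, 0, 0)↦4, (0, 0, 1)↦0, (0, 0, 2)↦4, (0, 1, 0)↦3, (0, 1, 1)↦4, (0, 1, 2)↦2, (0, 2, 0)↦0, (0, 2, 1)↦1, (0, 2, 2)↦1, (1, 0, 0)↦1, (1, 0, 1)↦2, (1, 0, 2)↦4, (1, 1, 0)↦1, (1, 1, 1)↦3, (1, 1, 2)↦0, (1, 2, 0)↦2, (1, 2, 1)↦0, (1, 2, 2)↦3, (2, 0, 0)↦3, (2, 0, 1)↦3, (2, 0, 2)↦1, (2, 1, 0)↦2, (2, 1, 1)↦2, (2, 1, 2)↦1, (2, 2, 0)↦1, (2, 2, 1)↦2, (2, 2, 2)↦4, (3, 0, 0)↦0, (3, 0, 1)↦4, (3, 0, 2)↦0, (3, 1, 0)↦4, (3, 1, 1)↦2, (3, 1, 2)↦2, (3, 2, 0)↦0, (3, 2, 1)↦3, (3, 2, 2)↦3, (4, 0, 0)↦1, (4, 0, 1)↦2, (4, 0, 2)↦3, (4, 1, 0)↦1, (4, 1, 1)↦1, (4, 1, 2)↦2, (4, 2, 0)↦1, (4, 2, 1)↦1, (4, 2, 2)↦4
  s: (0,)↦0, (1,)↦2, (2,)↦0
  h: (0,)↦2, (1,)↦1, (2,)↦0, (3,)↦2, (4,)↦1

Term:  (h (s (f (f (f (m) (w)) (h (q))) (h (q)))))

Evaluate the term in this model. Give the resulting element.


  m = 0
  w = 0
  (f (m) (w)) = f(0, 0) = 0
  q = 3
  (h (q)) = h(3,) = 2
  (f (f (m) (w)) (h (q))) = f(0, 2) = 1
  q = 3
  (h (q)) = h(3,) = 2
  (f (f (f (m) (w)) (h (q))) (h (q))) = f(1, 2) = 1
  (s (f (f (f (m) (w)) (h (q))) (h (q)))) = s(1,) = 2
  (h (s (f (f (f (m) (w)) (h (q))) (h (q))))) = h(2,) = 0

value = 0


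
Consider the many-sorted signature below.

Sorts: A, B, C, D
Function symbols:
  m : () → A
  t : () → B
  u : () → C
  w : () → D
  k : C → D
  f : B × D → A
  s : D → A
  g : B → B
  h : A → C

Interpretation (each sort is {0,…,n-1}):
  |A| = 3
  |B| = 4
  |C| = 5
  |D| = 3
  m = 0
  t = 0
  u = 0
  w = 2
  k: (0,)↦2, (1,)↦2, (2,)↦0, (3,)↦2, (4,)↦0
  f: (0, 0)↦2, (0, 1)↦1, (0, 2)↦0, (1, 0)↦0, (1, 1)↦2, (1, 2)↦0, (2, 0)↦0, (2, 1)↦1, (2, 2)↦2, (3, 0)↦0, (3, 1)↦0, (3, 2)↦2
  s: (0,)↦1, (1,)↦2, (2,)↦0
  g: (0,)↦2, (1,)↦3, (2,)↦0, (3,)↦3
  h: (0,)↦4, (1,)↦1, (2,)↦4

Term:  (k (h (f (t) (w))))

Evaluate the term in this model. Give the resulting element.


  t = 0
  w = 2
  (f (t) (w)) = f(0, 2) = 0
  (h (f (t) (w))) = h(0,) = 4
  (k (h (f (t) (w)))) = k(4,) = 0

value = 0


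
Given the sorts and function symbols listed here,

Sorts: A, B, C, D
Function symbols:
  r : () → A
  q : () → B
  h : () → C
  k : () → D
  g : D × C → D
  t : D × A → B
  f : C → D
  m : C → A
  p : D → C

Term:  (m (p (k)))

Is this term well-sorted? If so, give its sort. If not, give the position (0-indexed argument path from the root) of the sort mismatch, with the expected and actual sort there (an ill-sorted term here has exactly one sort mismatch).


    (k) : D
  (p (k)) : C
(m (p (k))) : A

well-sorted; sort = A
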